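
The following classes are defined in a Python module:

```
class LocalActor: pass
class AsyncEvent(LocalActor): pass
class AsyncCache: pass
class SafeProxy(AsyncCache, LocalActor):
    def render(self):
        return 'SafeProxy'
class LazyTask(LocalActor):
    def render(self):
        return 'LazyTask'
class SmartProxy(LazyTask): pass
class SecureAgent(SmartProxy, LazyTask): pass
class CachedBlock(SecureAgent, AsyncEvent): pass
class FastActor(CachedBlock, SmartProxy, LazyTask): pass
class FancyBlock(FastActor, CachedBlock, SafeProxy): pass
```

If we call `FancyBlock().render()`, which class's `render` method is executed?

L[FancyBlock] = FancyBlock + merge(L[FastActor], L[CachedBlock], L[SafeProxy], [FastActor CachedBlock SafeProxy])
  take FastActor:  [FastActor CachedBlock SecureAgent SmartProxy LazyTask AsyncEvent LocalActor object] + [CachedBlock SecureAgent SmartProxy LazyTask AsyncEvent LocalActor object] + [SafeProxy AsyncCache LocalActor object] + [FastActor CachedBlock SafeProxy]
  take CachedBlock:  [CachedBlock SecureAgent SmartProxy LazyTask AsyncEvent LocalActor object] + [CachedBlock SecureAgent SmartProxy LazyTask AsyncEvent LocalActor object] + [SafeProxy AsyncCache LocalActor object] + [CachedBlock SafeProxy]
  take SecureAgent:  [SecureAgent SmartProxy LazyTask AsyncEvent LocalActor object] + [SecureAgent SmartProxy LazyTask AsyncEvent LocalActor object] + [SafeProxy AsyncCache LocalActor object] + [SafeProxy]
  take SmartProxy:  [SmartProxy LazyTask AsyncEvent LocalActor object] + [SmartProxy LazyTask AsyncEvent LocalActor object] + [SafeProxy AsyncCache LocalActor object] + [SafeProxy]
  take LazyTask:  [LazyTask AsyncEvent LocalActor object] + [LazyTask AsyncEvent LocalActor object] + [SafeProxy AsyncCache LocalActor object] + [SafeProxy]
  take AsyncEvent:  [AsyncEvent LocalActor object] + [AsyncEvent LocalActor object] + [SafeProxy AsyncCache LocalActor object] + [SafeProxy]
  take SafeProxy:  [LocalActor object] + [LocalActor object] + [SafeProxy AsyncCache LocalActor object] + [SafeProxy]
  take AsyncCache:  [LocalActor object] + [LocalActor object] + [AsyncCache LocalActor object]
  take LocalActor:  [LocalActor object] + [LocalActor object] + [LocalActor object]
  take object:  [object] + [object] + [object]
MRO: FancyBlock FastActor CachedBlock SecureAgent SmartProxy LazyTask AsyncEvent SafeProxy AsyncCache LocalActor object
render is defined in: LazyTask, SafeProxy. First along the MRO is LazyTask.

LazyTask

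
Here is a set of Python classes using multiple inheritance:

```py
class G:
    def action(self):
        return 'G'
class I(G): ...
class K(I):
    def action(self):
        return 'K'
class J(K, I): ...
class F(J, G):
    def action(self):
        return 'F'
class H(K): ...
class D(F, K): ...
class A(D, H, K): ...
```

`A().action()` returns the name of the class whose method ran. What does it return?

L[A] = A + merge(L[D], L[H], L[K], [D H K])
  take D:  [D F J K I G object] + [H K I G object] + [K I G object] + [D H K]
  take F:  [F J K I G object] + [H K I G object] + [K I G object] + [H K]
  take J:  [J K I G object] + [H K I G object] + [K I G object] + [H K]
  take H:  [K I G object] + [H K I G object] + [K I G object] + [H K]
  take K:  [K I G object] + [K I G object] + [K I G object] + [K]
  take I:  [I G object] + [I G object] + [I G object]
  take G:  [G object] + [G object] + [G object]
  take object:  [object] + [object] + [object]
MRO: A D F J H K I G object
action is defined in: F, G, K. First along the MRO is F.

F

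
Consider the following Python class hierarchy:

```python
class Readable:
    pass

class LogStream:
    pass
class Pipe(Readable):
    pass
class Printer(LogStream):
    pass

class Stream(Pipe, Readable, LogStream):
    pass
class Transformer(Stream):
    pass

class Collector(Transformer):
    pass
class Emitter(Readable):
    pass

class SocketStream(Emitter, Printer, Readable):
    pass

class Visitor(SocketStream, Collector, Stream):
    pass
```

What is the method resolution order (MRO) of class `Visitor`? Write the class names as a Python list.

L[Visitor] = Visitor + merge(L[SocketStream], L[Collector], L[Stream], [SocketStream Collector Stream])
  take SocketStream:  [SocketStream Emitter Printer Readable LogStream object] + [Collector Transformer Stream Pipe Readable LogStream object] + [Stream Pipe Readable LogStream object] + [SocketStream Collector Stream]
  take Emitter:  [Emitter Printer Readable LogStream object] + [Collector Transformer Stream Pipe Readable LogStream object] + [Stream Pipe Readable LogStream object] + [Collector Stream]
  take Printer:  [Printer Readable LogStream object] + [Collector Transformer Stream Pipe Readable LogStream object] + [Stream Pipe Readable LogStream object] + [Collector Stream]
  take Collector:  [Readable LogStream object] + [Collector Transformer Stream Pipe Readable LogStream object] + [Stream Pipe Readable LogStream object] + [Collector Stream]
  take Transformer:  [Readable LogStream object] + [Transformer Stream Pipe Readable LogStream object] + [Stream Pipe Readable LogStream object] + [Stream]
  take Stream:  [Readable LogStream object] + [Stream Pipe Readable LogStream object] + [Stream Pipe Readable LogStream object] + [Stream]
  take Pipe:  [Readable LogStream object] + [Pipe Readable LogStream object] + [Pipe Readable LogStream object]
  take Readable:  [Readable LogStream object] + [Readable LogStream object] + [Readable LogStream object]
  take LogStream:  [LogStream object] + [LogStream object] + [LogStream object]
  take object:  [object] + [object] + [object]

[Visitor, SocketStream, Emitter, Printer, Collector, Transformer, Stream, Pipe, Readable, LogStream, object]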